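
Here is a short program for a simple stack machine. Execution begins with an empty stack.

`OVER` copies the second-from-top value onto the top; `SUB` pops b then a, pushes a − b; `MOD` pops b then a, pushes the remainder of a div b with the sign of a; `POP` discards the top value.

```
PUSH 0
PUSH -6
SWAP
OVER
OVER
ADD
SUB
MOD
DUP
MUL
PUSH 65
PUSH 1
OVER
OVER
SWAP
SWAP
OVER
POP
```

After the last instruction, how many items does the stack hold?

5

PUSH 0   [0]
PUSH -6  [0, -6]
SWAP     [-6, 0]
OVER     [-6, 0, -6]
OVER     [-6, 0, -6, 0]
ADD      [-6, 0, -6]
SUB      [-6, 6]
MOD      [0]
DUP      [0, 0]
MUL      [0]
PUSH 65  [0, 65]
PUSH 1   [0, 65, 1]
OVER     [0, 65, 1, 65]
OVER     [0, 65, 1, 65, 1]
SWAP     [0, 65, 1, 1, 65]
SWAP     [0, 65, 1, 65, 1]
OVER     [0, 65, 1, 65, 1, 65]
POP      [0, 65, 1, 65, 1]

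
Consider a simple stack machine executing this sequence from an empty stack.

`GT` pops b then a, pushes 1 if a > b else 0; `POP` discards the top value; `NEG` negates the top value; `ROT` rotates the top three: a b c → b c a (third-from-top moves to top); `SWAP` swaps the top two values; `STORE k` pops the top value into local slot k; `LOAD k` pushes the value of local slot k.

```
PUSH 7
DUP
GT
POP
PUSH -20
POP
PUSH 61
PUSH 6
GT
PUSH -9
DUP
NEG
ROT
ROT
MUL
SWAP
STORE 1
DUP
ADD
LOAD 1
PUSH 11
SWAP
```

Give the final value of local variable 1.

9

PUSH 7   : 7
DUP      : 7 7
GT       : 0
POP      : (empty)
PUSH -20 : -20
POP      : (empty)
PUSH 61  : 61
PUSH 6   : 61 6
GT       : 1
PUSH -9  : 1 -9
DUP      : 1 -9 -9
NEG      : 1 -9 9
ROT      : -9 9 1
ROT      : 9 1 -9
MUL      : 9 -9
SWAP     : -9 9
STORE 1  : -9
DUP      : -9 -9
ADD      : -18
LOAD 1   : -18 9
PUSH 11  : -18 9 11
SWAP     : -18 11 9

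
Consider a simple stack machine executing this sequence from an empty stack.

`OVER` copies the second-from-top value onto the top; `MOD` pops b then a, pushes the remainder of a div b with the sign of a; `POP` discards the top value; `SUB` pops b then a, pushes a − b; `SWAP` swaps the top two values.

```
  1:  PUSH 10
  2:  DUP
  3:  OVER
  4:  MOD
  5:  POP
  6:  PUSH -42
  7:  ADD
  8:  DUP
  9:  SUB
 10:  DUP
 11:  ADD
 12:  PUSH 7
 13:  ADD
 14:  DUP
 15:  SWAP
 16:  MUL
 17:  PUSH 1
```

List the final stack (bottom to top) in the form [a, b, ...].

[49, 1]

PUSH 10  → [10]
DUP      → [10, 10]
OVER     → [10, 10, 10]
MOD      → [10, 0]
POP      → [10]
PUSH -42 → [10, -42]
ADD      → [-32]
DUP      → [-32, -32]
SUB      → [0]
DUP      → [0, 0]
ADD      → [0]
PUSH 7   → [0, 7]
ADD      → [7]
DUP      → [7, 7]
SWAP     → [7, 7]
MUL      → [49]
PUSH 1   → [49, 1]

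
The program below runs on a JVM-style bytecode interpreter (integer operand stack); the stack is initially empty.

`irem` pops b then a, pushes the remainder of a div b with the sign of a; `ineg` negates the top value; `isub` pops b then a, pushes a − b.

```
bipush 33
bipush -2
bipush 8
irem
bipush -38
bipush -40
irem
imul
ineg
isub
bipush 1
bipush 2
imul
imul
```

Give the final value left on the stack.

218

bipush 33  → [33]
bipush -2  → [33, -2]
bipush 8   → [33, -2, 8]
irem       → [33, -2]
bipush -38 → [33, -2, -38]
bipush -40 → [33, -2, -38, -40]
irem       → [33, -2, -38]
imul       → [33, 76]
ineg       → [33, -76]
isub       → [109]
bipush 1   → [109, 1]
bipush 2   → [109, 1, 2]
imul       → [109, 2]
imul       → [218]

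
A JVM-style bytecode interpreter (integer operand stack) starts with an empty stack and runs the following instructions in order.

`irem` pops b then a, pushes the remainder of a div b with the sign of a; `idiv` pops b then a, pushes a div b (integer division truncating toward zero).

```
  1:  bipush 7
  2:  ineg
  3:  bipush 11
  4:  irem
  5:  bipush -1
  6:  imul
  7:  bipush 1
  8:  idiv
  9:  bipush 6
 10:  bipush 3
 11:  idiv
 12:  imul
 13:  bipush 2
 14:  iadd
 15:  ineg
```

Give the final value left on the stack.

-16

bipush 7   [7]
ineg       [-7]
bipush 11  [-7, 11]
irem       [-7]
bipush -1  [-7, -1]
imul       [7]
bipush 1   [7, 1]
idiv       [7]
bipush 6   [7, 6]
bipush 3   [7, 6, 3]
idiv       [7, 2]
imul       [14]
bipush 2   [14, 2]
iadd       [16]
ineg       [-16]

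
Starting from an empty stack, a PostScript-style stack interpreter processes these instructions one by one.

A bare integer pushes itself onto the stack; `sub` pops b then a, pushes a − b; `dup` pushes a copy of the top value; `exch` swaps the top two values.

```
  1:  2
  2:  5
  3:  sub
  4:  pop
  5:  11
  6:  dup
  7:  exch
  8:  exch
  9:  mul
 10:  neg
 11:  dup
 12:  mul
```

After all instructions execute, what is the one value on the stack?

2    : 2
5    : 2 5
sub  : -3
pop  : (empty)
11   : 11
dup  : 11 11
exch : 11 11
exch : 11 11
mul  : 121
neg  : -121
dup  : -121 -121
mul  : 14641

14641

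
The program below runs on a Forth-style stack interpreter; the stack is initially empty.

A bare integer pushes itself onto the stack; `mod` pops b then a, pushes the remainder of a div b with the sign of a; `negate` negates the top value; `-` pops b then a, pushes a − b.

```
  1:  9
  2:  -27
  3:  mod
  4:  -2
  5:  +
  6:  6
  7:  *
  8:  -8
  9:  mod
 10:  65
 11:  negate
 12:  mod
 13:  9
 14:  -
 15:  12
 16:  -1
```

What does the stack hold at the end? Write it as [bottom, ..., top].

9       9
-27     9 -27
mod     9
-2      9 -2
+       7
6       7 6
*       42
-8      42 -8
mod     2
65      2 65
negate  2 -65
mod     2
9       2 9
-       -7
12      -7 12
-1      -7 12 -1

[-7, 12, -1]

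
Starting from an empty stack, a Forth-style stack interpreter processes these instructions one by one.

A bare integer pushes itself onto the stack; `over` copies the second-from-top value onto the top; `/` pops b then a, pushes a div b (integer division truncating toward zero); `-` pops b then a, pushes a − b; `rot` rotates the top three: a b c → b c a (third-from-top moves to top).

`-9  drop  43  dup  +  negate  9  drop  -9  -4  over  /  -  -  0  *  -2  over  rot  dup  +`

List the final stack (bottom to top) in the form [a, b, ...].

[-2, 0, 0]

-9     -> [-9]
drop   -> []
43     -> [43]
dup    -> [43, 43]
+      -> [86]
negate -> [-86]
9      -> [-86, 9]
drop   -> [-86]
-9     -> [-86, -9]
-4     -> [-86, -9, -4]
over   -> [-86, -9, -4, -9]
/      -> [-86, -9, 0]
-      -> [-86, -9]
-      -> [-77]
0      -> [-77, 0]
*      -> [0]
-2     -> [0, -2]
over   -> [0, -2, 0]
rot    -> [-2, 0, 0]
dup    -> [-2, 0, 0, 0]
+      -> [-2, 0, 0]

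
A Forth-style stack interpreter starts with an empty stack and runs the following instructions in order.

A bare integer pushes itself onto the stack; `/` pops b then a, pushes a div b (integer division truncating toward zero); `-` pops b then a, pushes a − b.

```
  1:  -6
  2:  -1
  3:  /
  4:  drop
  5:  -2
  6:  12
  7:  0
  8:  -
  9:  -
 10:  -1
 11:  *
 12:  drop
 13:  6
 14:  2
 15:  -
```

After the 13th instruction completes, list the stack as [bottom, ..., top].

-6   -> -6
-1   -> -6 -1
/    -> 6
drop -> (empty)
-2   -> -2
12   -> -2 12
0    -> -2 12 0
-    -> -2 12
-    -> -14
-1   -> -14 -1
*    -> 14
drop -> (empty)
6    -> 6

[6]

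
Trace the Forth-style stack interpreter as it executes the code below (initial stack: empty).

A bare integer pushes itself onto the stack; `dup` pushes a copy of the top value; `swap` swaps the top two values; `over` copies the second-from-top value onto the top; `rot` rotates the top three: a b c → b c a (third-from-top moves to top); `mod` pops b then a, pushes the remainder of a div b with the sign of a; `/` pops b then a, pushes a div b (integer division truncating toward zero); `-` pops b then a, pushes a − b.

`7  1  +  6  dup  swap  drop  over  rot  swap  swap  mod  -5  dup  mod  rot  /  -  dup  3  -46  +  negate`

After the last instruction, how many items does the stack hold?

7      : [7]
1      : [7, 1]
+      : [8]
6      : [8, 6]
dup    : [8, 6, 6]
swap   : [8, 6, 6]
drop   : [8, 6]
over   : [8, 6, 8]
rot    : [6, 8, 8]
swap   : [6, 8, 8]
swap   : [6, 8, 8]
mod    : [6, 0]
-5     : [6, 0, -5]
dup    : [6, 0, -5, -5]
mod    : [6, 0, 0]
rot    : [0, 0, 6]
/      : [0, 0]
-      : [0]
dup    : [0, 0]
3      : [0, 0, 3]
-46    : [0, 0, 3, -46]
+      : [0, 0, -43]
negate : [0, 0, 43]

3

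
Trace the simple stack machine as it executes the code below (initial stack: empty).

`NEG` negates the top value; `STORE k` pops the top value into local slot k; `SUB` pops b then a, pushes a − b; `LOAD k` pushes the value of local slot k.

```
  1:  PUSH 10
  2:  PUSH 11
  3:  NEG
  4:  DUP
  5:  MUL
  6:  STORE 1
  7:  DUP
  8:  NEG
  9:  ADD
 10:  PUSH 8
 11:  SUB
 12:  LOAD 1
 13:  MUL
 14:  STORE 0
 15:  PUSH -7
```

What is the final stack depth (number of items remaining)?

PUSH 10 → 10
PUSH 11 → 10 11
NEG     → 10 -11
DUP     → 10 -11 -11
MUL     → 10 121
STORE 1 → 10
DUP     → 10 10
NEG     → 10 -10
ADD     → 0
PUSH 8  → 0 8
SUB     → -8
LOAD 1  → -8 121
MUL     → -968
STORE 0 → (empty)
PUSH -7 → -7

1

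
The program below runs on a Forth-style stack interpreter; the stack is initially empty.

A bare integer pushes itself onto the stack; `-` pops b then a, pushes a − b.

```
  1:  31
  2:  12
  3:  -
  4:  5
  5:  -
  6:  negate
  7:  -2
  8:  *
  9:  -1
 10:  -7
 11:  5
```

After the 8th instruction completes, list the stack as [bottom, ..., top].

[28]

31      [31]
12      [31, 12]
-       [19]
5       [19, 5]
-       [14]
negate  [-14]
-2      [-14, -2]
*       [28]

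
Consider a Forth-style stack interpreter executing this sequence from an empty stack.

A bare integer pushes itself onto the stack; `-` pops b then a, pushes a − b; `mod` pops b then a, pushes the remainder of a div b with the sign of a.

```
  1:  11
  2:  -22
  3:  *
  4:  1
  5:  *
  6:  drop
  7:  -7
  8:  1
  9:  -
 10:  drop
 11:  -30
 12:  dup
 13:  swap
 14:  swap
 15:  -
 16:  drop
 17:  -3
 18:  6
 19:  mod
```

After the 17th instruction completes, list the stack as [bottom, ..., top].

11   -> 11
-22  -> 11 -22
*    -> -242
1    -> -242 1
*    -> -242
drop -> (empty)
-7   -> -7
1    -> -7 1
-    -> -8
drop -> (empty)
-30  -> -30
dup  -> -30 -30
swap -> -30 -30
swap -> -30 -30
-    -> 0
drop -> (empty)
-3   -> -3

[-3]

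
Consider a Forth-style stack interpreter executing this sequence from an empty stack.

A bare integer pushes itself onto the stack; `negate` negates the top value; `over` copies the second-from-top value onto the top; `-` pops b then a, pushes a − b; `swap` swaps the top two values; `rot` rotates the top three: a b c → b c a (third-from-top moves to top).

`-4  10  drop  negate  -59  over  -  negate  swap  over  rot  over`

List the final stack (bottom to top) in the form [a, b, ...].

-4      -4
10      -4 10
drop    -4
negate  4
-59     4 -59
over    4 -59 4
-       4 -63
negate  4 63
swap    63 4
over    63 4 63
rot     4 63 63
over    4 63 63 63

[4, 63, 63, 63]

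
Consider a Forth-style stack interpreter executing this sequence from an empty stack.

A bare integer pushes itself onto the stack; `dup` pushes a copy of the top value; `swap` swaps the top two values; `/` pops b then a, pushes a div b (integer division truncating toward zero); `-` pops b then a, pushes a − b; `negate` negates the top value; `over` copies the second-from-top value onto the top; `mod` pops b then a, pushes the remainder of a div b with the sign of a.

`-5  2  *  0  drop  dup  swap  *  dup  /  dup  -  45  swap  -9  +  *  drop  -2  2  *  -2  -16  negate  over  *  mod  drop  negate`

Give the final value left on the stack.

4

-5      [-5]
2       [-5, 2]
*       [-10]
0       [-10, 0]
drop    [-10]
dup     [-10, -10]
swap    [-10, -10]
*       [100]
dup     [100, 100]
/       [1]
dup     [1, 1]
-       [0]
45      [0, 45]
swap    [45, 0]
-9      [45, 0, -9]
+       [45, -9]
*       [-405]
drop    []
-2      [-2]
2       [-2, 2]
*       [-4]
-2      [-4, -2]
-16     [-4, -2, -16]
negate  [-4, -2, 16]
over    [-4, -2, 16, -2]
*       [-4, -2, -32]
mod     [-4, -2]
drop    [-4]
negate  [4]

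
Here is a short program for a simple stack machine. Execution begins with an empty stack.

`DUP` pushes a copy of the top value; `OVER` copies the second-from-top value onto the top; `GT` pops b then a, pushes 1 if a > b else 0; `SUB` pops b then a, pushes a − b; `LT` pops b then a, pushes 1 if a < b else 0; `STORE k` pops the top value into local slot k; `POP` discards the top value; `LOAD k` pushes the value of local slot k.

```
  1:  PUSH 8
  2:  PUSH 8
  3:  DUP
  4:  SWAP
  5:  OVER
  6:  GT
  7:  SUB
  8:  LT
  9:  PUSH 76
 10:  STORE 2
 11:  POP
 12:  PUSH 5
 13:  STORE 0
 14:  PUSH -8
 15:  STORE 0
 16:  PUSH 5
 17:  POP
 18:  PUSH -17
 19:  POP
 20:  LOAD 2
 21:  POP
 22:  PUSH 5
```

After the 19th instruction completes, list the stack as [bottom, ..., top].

PUSH 8   -> [8]
PUSH 8   -> [8, 8]
DUP      -> [8, 8, 8]
SWAP     -> [8, 8, 8]
OVER     -> [8, 8, 8, 8]
GT       -> [8, 8, 0]
SUB      -> [8, 8]
LT       -> [0]
PUSH 76  -> [0, 76]
STORE 2  -> [0]
POP      -> []
PUSH 5   -> [5]
STORE 0  -> []
PUSH -8  -> [-8]
STORE 0  -> []
PUSH 5   -> [5]
POP      -> []
PUSH -17 -> [-17]
POP      -> []

[]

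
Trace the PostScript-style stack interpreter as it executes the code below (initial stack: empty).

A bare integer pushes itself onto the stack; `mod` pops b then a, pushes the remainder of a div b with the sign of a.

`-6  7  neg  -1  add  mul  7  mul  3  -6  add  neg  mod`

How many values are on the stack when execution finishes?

1

-6   -6
7    -6 7
neg  -6 -7
-1   -6 -7 -1
add  -6 -8
mul  48
7    48 7
mul  336
3    336 3
-6   336 3 -6
add  336 -3
neg  336 3
mod  0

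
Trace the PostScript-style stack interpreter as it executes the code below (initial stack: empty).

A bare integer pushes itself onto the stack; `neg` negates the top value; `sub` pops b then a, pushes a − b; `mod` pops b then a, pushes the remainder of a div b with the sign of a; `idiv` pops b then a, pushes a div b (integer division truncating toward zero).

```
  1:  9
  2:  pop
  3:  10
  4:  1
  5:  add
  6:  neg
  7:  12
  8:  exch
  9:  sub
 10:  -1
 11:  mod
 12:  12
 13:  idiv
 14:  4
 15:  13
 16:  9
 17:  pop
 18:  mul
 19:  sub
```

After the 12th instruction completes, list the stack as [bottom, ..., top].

9     [9]
pop   []
10    [10]
1     [10, 1]
add   [11]
neg   [-11]
12    [-11, 12]
exch  [12, -11]
sub   [23]
-1    [23, -1]
mod   [0]
12    [0, 12]

[0, 12]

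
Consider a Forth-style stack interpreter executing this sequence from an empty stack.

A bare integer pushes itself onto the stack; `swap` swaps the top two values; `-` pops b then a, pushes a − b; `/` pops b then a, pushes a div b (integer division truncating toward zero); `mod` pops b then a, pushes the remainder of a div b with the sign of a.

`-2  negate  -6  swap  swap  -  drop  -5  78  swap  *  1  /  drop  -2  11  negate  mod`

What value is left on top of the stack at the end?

-2

-2      [-2]
negate  [2]
-6      [2, -6]
swap    [-6, 2]
swap    [2, -6]
-       [8]
drop    []
-5      [-5]
78      [-5, 78]
swap    [78, -5]
*       [-390]
1       [-390, 1]
/       [-390]
drop    []
-2      [-2]
11      [-2, 11]
negate  [-2, -11]
mod     [-2]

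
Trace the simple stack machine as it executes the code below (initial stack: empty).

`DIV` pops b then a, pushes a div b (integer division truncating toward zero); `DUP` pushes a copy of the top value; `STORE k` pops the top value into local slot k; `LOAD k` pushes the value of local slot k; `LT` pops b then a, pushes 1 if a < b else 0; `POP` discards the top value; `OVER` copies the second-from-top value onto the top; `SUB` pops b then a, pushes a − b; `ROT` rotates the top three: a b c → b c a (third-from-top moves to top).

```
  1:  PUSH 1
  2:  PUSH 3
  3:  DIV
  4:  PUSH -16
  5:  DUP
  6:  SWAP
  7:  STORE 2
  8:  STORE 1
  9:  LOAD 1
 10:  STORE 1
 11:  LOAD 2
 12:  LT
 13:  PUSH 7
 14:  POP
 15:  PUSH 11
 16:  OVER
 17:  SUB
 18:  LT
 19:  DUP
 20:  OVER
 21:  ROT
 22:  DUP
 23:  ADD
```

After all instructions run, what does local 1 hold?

PUSH 1   → [1]
PUSH 3   → [1, 3]
DIV      → [0]
PUSH -16 → [0, -16]
DUP      → [0, -16, -16]
SWAP     → [0, -16, -16]
STORE 2  → [0, -16]
STORE 1  → [0]
LOAD 1   → [0, -16]
STORE 1  → [0]
LOAD 2   → [0, -16]
LT       → [0]
PUSH 7   → [0, 7]
POP      → [0]
PUSH 11  → [0, 11]
OVER     → [0, 11, 0]
SUB      → [0, 11]
LT       → [1]
DUP      → [1, 1]
OVER     → [1, 1, 1]
ROT      → [1, 1, 1]
DUP      → [1, 1, 1, 1]
ADD      → [1, 1, 2]

-16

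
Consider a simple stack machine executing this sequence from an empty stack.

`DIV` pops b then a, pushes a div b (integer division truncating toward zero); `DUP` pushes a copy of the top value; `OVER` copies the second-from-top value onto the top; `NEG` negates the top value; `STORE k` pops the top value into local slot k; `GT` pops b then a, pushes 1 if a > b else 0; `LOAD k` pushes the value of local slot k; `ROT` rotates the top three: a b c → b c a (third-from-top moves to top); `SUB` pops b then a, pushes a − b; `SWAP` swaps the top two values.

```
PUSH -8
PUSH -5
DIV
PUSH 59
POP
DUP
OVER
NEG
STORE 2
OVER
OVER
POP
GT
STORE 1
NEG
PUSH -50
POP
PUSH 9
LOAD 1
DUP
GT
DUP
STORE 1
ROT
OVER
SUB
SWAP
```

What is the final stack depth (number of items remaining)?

PUSH -8  -> [-8]
PUSH -5  -> [-8, -5]
DIV      -> [1]
PUSH 59  -> [1, 59]
POP      -> [1]
DUP      -> [1, 1]
OVER     -> [1, 1, 1]
NEG      -> [1, 1, -1]
STORE 2  -> [1, 1]
OVER     -> [1, 1, 1]
OVER     -> [1, 1, 1, 1]
POP      -> [1, 1, 1]
GT       -> [1, 0]
STORE 1  -> [1]
NEG      -> [-1]
PUSH -50 -> [-1, -50]
POP      -> [-1]
PUSH 9   -> [-1, 9]
LOAD 1   -> [-1, 9, 0]
DUP      -> [-1, 9, 0, 0]
GT       -> [-1, 9, 0]
DUP      -> [-1, 9, 0, 0]
STORE 1  -> [-1, 9, 0]
ROT      -> [9, 0, -1]
OVER     -> [9, 0, -1, 0]
SUB      -> [9, 0, -1]
SWAP     -> [9, -1, 0]

3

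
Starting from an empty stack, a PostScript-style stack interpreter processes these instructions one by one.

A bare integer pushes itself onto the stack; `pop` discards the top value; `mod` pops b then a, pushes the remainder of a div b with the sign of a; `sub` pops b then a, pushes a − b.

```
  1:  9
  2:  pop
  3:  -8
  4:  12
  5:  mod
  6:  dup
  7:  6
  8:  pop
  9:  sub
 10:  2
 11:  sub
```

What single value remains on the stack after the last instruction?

-2

9   : [9]
pop : []
-8  : [-8]
12  : [-8, 12]
mod : [-8]
dup : [-8, -8]
6   : [-8, -8, 6]
pop : [-8, -8]
sub : [0]
2   : [0, 2]
sub : [-2]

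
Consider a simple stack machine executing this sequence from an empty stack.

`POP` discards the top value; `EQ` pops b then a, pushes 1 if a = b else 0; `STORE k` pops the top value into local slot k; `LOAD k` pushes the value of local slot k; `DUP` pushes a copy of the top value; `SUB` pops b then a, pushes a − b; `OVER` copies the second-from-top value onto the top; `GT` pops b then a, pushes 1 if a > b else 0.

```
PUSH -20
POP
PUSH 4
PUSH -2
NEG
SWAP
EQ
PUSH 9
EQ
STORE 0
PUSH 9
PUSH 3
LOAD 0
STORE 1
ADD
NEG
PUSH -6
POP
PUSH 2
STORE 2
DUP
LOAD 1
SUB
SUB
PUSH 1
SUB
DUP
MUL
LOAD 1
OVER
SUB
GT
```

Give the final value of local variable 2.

PUSH -20 → [-20]
POP      → []
PUSH 4   → [4]
PUSH -2  → [4, -2]
NEG      → [4, 2]
SWAP     → [2, 4]
EQ       → [0]
PUSH 9   → [0, 9]
EQ       → [0]
STORE 0  → []
PUSH 9   → [9]
PUSH 3   → [9, 3]
LOAD 0   → [9, 3, 0]
STORE 1  → [9, 3]
ADD      → [12]
NEG      → [-12]
PUSH -6  → [-12, -6]
POP      → [-12]
PUSH 2   → [-12, 2]
STORE 2  → [-12]
DUP      → [-12, -12]
LOAD 1   → [-12, -12, 0]
SUB      → [-12, -12]
SUB      → [0]
PUSH 1   → [0, 1]
SUB      → [-1]
DUP      → [-1, -1]
MUL      → [1]
LOAD 1   → [1, 0]
OVER     → [1, 0, 1]
SUB      → [1, -1]
GT       → [1]

2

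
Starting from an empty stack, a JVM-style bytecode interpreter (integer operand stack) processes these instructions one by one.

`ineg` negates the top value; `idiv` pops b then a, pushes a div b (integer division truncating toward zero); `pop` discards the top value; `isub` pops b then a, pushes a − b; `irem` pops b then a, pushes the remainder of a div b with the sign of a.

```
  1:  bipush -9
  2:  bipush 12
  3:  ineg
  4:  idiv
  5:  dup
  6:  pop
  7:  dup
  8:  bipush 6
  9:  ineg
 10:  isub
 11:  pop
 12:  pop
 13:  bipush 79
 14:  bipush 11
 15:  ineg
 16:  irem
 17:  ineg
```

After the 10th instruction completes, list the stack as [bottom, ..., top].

[0, 6]

bipush -9 → [-9]
bipush 12 → [-9, 12]
ineg      → [-9, -12]
idiv      → [0]
dup       → [0, 0]
pop       → [0]
dup       → [0, 0]
bipush 6  → [0, 0, 6]
ineg      → [0, 0, -6]
isub      → [0, 6]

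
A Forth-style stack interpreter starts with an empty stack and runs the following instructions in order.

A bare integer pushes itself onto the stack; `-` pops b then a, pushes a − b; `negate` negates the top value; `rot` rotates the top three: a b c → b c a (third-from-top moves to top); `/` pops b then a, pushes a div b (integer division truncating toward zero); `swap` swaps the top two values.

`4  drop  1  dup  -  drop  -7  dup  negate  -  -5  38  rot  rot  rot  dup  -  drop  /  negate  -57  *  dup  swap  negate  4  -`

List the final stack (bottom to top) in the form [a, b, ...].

[114, -118]

4      : 4
drop   : (empty)
1      : 1
dup    : 1 1
-      : 0
drop   : (empty)
-7     : -7
dup    : -7 -7
negate : -7 7
-      : -14
-5     : -14 -5
38     : -14 -5 38
rot    : -5 38 -14
rot    : 38 -14 -5
rot    : -14 -5 38
dup    : -14 -5 38 38
-      : -14 -5 0
drop   : -14 -5
/      : 2
negate : -2
-57    : -2 -57
*      : 114
dup    : 114 114
swap   : 114 114
negate : 114 -114
4      : 114 -114 4
-      : 114 -118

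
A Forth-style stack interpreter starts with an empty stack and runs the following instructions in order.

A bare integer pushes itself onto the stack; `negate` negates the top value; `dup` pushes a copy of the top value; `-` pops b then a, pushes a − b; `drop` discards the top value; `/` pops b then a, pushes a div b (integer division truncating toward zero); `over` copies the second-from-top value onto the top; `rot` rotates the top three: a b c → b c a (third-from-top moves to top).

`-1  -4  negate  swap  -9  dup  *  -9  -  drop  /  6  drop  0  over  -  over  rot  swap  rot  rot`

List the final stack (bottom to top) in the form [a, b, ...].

[-4, 4, -4]

-1     → -1
-4     → -1 -4
negate → -1 4
swap   → 4 -1
-9     → 4 -1 -9
dup    → 4 -1 -9 -9
*      → 4 -1 81
-9     → 4 -1 81 -9
-      → 4 -1 90
drop   → 4 -1
/      → -4
6      → -4 6
drop   → -4
0      → -4 0
over   → -4 0 -4
-      → -4 4
over   → -4 4 -4
rot    → 4 -4 -4
swap   → 4 -4 -4
rot    → -4 -4 4
rot    → -4 4 -4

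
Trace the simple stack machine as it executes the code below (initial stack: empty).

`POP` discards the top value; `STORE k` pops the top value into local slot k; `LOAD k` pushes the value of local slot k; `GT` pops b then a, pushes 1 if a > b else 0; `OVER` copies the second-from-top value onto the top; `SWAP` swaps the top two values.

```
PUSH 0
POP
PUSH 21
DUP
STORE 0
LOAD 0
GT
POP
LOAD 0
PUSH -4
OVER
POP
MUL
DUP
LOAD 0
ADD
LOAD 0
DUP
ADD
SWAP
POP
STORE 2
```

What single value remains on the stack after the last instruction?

PUSH 0  : [0]
POP     : []
PUSH 21 : [21]
DUP     : [21, 21]
STORE 0 : [21]
LOAD 0  : [21, 21]
GT      : [0]
POP     : []
LOAD 0  : [21]
PUSH -4 : [21, -4]
OVER    : [21, -4, 21]
POP     : [21, -4]
MUL     : [-84]
DUP     : [-84, -84]
LOAD 0  : [-84, -84, 21]
ADD     : [-84, -63]
LOAD 0  : [-84, -63, 21]
DUP     : [-84, -63, 21, 21]
ADD     : [-84, -63, 42]
SWAP    : [-84, 42, -63]
POP     : [-84, 42]
STORE 2 : [-84]

-84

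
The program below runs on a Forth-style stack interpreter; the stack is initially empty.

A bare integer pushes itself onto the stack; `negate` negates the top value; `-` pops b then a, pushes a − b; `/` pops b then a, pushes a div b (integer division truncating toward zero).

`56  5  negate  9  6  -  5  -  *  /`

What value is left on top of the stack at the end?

5

56      [56]
5       [56, 5]
negate  [56, -5]
9       [56, -5, 9]
6       [56, -5, 9, 6]
-       [56, -5, 3]
5       [56, -5, 3, 5]
-       [56, -5, -2]
*       [56, 10]
/       [5]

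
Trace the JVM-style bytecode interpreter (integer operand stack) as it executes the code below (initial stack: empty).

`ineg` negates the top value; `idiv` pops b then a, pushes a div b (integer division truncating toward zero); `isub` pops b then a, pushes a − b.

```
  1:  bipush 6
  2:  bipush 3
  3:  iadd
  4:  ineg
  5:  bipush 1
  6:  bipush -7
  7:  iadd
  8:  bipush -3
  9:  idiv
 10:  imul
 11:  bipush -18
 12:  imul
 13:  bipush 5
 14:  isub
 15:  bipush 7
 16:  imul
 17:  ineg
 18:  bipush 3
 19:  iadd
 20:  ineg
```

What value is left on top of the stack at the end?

2230

bipush 6   : [6]
bipush 3   : [6, 3]
iadd       : [9]
ineg       : [-9]
bipush 1   : [-9, 1]
bipush -7  : [-9, 1, -7]
iadd       : [-9, -6]
bipush -3  : [-9, -6, -3]
idiv       : [-9, 2]
imul       : [-18]
bipush -18 : [-18, -18]
imul       : [324]
bipush 5   : [324, 5]
isub       : [319]
bipush 7   : [319, 7]
imul       : [2233]
ineg       : [-2233]
bipush 3   : [-2233, 3]
iadd       : [-2230]
ineg       : [2230]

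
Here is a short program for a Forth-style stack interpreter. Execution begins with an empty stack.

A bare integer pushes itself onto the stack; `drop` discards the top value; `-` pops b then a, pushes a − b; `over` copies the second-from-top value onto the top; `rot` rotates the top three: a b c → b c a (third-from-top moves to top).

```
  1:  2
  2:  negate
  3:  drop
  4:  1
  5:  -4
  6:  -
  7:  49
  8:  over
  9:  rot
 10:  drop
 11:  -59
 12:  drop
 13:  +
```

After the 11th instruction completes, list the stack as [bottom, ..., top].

[49, 5, -59]

2      -> [2]
negate -> [-2]
drop   -> []
1      -> [1]
-4     -> [1, -4]
-      -> [5]
49     -> [5, 49]
over   -> [5, 49, 5]
rot    -> [49, 5, 5]
drop   -> [49, 5]
-59    -> [49, 5, -59]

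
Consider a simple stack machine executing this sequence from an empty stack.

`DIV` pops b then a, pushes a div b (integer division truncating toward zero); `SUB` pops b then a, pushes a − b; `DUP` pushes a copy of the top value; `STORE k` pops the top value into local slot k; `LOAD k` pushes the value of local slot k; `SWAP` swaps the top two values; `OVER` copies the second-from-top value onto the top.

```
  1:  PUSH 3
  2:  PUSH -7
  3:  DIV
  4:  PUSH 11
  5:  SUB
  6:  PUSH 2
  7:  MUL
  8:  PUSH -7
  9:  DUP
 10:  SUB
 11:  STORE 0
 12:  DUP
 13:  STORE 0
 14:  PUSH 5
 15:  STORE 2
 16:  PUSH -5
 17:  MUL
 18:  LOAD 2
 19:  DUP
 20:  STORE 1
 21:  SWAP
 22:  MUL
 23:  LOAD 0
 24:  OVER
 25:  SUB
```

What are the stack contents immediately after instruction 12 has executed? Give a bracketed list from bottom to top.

[-22, -22]

PUSH 3  → [3]
PUSH -7 → [3, -7]
DIV     → [0]
PUSH 11 → [0, 11]
SUB     → [-11]
PUSH 2  → [-11, 2]
MUL     → [-22]
PUSH -7 → [-22, -7]
DUP     → [-22, -7, -7]
SUB     → [-22, 0]
STORE 0 → [-22]
DUP     → [-22, -22]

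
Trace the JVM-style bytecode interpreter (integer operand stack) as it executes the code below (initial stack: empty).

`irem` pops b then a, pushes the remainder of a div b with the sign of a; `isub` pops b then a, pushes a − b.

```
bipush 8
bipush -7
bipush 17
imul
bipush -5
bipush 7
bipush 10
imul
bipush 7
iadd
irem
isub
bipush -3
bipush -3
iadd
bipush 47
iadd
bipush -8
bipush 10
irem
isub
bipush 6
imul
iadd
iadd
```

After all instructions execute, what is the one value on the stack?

188

bipush 8  → 8
bipush -7 → 8 -7
bipush 17 → 8 -7 17
imul      → 8 -119
bipush -5 → 8 -119 -5
bipush 7  → 8 -119 -5 7
bipush 10 → 8 -119 -5 7 10
imul      → 8 -119 -5 70
bipush 7  → 8 -119 -5 70 7
iadd      → 8 -119 -5 77
irem      → 8 -119 -5
isub      → 8 -114
bipush -3 → 8 -114 -3
bipush -3 → 8 -114 -3 -3
iadd      → 8 -114 -6
bipush 47 → 8 -114 -6 47
iadd      → 8 -114 41
bipush -8 → 8 -114 41 -8
bipush 10 → 8 -114 41 -8 10
irem      → 8 -114 41 -8
isub      → 8 -114 49
bipush 6  → 8 -114 49 6
imul      → 8 -114 294
iadd      → 8 180
iadd      → 188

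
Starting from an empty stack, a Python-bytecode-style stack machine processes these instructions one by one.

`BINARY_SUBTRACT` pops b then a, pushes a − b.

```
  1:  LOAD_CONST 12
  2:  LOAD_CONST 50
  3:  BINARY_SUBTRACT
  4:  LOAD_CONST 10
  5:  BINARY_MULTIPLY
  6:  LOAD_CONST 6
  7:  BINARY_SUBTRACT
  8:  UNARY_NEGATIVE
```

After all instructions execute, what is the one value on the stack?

LOAD_CONST 12   : 12
LOAD_CONST 50   : 12 50
BINARY_SUBTRACT : -38
LOAD_CONST 10   : -38 10
BINARY_MULTIPLY : -380
LOAD_CONST 6    : -380 6
BINARY_SUBTRACT : -386
UNARY_NEGATIVE  : 386

386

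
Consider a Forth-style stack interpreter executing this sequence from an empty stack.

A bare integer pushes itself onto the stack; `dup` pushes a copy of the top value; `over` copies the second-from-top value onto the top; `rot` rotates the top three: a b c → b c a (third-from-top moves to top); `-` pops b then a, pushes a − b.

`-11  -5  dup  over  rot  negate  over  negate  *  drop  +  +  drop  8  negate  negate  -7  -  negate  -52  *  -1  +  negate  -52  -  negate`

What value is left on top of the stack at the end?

727

-11    -> -11
-5     -> -11 -5
dup    -> -11 -5 -5
over   -> -11 -5 -5 -5
rot    -> -11 -5 -5 -5
negate -> -11 -5 -5 5
over   -> -11 -5 -5 5 -5
negate -> -11 -5 -5 5 5
*      -> -11 -5 -5 25
drop   -> -11 -5 -5
+      -> -11 -10
+      -> -21
drop   -> (empty)
8      -> 8
negate -> -8
negate -> 8
-7     -> 8 -7
-      -> 15
negate -> -15
-52    -> -15 -52
*      -> 780
-1     -> 780 -1
+      -> 779
negate -> -779
-52    -> -779 -52
-      -> -727
negate -> 727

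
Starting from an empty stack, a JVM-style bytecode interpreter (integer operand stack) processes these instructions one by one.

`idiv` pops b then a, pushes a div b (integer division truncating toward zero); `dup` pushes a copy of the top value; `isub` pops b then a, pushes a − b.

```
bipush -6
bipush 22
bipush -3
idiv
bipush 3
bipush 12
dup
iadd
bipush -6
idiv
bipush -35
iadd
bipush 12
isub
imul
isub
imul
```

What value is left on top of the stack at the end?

-876

bipush -6   [-6]
bipush 22   [-6, 22]
bipush -3   [-6, 22, -3]
idiv        [-6, -7]
bipush 3    [-6, -7, 3]
bipush 12   [-6, -7, 3, 12]
dup         [-6, -7, 3, 12, 12]
iadd        [-6, -7, 3, 24]
bipush -6   [-6, -7, 3, 24, -6]
idiv        [-6, -7, 3, -4]
bipush -35  [-6, -7, 3, -4, -35]
iadd        [-6, -7, 3, -39]
bipush 12   [-6, -7, 3, -39, 12]
isub        [-6, -7, 3, -51]
imul        [-6, -7, -153]
isub        [-6, 146]
imul        [-876]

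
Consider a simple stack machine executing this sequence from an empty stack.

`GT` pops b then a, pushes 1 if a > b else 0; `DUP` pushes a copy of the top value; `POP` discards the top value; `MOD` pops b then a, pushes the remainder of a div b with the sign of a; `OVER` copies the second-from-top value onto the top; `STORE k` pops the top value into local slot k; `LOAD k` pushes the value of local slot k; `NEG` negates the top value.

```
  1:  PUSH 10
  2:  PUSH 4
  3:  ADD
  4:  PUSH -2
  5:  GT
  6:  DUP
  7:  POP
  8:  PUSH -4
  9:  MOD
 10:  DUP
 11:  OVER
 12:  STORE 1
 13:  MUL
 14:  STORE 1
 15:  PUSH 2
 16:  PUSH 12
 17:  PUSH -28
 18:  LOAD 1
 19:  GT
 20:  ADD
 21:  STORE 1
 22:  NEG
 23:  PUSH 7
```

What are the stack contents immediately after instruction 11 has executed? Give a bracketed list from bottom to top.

PUSH 10 → 10
PUSH 4  → 10 4
ADD     → 14
PUSH -2 → 14 -2
GT      → 1
DUP     → 1 1
POP     → 1
PUSH -4 → 1 -4
MOD     → 1
DUP     → 1 1
OVER    → 1 1 1

[1, 1, 1]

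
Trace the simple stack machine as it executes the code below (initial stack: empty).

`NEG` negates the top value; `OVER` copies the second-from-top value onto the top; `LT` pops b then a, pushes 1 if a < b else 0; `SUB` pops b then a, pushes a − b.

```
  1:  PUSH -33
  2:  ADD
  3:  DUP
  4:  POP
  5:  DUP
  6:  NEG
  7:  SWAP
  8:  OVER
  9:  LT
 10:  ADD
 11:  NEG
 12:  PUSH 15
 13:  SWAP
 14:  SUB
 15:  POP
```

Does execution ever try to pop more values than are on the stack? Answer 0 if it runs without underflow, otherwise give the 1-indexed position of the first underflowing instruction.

2

PUSH -33  -33
ADD  — needs 2 operands, stack has 1 → underflow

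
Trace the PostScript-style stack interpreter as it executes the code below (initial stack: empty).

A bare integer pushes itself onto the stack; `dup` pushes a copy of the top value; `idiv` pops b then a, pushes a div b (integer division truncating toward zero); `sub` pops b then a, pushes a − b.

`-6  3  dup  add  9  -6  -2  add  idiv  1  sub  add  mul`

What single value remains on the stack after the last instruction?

-24

-6   → [-6]
3    → [-6, 3]
dup  → [-6, 3, 3]
add  → [-6, 6]
9    → [-6, 6, 9]
-6   → [-6, 6, 9, -6]
-2   → [-6, 6, 9, -6, -2]
add  → [-6, 6, 9, -8]
idiv → [-6, 6, -1]
1    → [-6, 6, -1, 1]
sub  → [-6, 6, -2]
add  → [-6, 4]
mul  → [-24]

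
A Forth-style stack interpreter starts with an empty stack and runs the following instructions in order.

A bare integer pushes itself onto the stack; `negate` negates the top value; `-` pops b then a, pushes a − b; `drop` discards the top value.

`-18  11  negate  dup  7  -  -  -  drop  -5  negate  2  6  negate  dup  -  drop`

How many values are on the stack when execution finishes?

2

-18    → -18
11     → -18 11
negate → -18 -11
dup    → -18 -11 -11
7      → -18 -11 -11 7
-      → -18 -11 -18
-      → -18 7
-      → -25
drop   → (empty)
-5     → -5
negate → 5
2      → 5 2
6      → 5 2 6
negate → 5 2 -6
dup    → 5 2 -6 -6
-      → 5 2 0
drop   → 5 2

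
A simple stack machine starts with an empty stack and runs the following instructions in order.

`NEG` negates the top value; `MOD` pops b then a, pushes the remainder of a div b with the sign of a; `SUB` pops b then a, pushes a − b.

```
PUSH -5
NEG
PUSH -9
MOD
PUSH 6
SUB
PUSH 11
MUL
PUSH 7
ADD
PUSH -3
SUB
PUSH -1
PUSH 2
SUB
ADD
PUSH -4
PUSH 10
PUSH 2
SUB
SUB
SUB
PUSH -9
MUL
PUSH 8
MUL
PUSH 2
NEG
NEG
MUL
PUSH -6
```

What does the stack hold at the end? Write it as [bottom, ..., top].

[-1152, -6]

PUSH -5 : [-5]
NEG     : [5]
PUSH -9 : [5, -9]
MOD     : [5]
PUSH 6  : [5, 6]
SUB     : [-1]
PUSH 11 : [-1, 11]
MUL     : [-11]
PUSH 7  : [-11, 7]
ADD     : [-4]
PUSH -3 : [-4, -3]
SUB     : [-1]
PUSH -1 : [-1, -1]
PUSH 2  : [-1, -1, 2]
SUB     : [-1, -3]
ADD     : [-4]
PUSH -4 : [-4, -4]
PUSH 10 : [-4, -4, 10]
PUSH 2  : [-4, -4, 10, 2]
SUB     : [-4, -4, 8]
SUB     : [-4, -12]
SUB     : [8]
PUSH -9 : [8, -9]
MUL     : [-72]
PUSH 8  : [-72, 8]
MUL     : [-576]
PUSH 2  : [-576, 2]
NEG     : [-576, -2]
NEG     : [-576, 2]
MUL     : [-1152]
PUSH -6 : [-1152, -6]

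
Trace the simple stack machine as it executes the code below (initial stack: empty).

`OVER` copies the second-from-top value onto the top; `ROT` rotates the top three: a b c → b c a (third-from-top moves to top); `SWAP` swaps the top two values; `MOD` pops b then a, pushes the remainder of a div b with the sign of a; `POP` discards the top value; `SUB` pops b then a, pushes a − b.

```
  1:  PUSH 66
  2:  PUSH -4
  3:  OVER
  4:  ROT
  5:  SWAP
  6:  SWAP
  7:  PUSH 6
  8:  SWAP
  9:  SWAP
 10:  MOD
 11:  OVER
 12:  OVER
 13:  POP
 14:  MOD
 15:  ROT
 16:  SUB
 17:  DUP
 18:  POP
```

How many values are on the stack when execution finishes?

2

PUSH 66 -> 66
PUSH -4 -> 66 -4
OVER    -> 66 -4 66
ROT     -> -4 66 66
SWAP    -> -4 66 66
SWAP    -> -4 66 66
PUSH 6  -> -4 66 66 6
SWAP    -> -4 66 6 66
SWAP    -> -4 66 66 6
MOD     -> -4 66 0
OVER    -> -4 66 0 66
OVER    -> -4 66 0 66 0
POP     -> -4 66 0 66
MOD     -> -4 66 0
ROT     -> 66 0 -4
SUB     -> 66 4
DUP     -> 66 4 4
POP     -> 66 4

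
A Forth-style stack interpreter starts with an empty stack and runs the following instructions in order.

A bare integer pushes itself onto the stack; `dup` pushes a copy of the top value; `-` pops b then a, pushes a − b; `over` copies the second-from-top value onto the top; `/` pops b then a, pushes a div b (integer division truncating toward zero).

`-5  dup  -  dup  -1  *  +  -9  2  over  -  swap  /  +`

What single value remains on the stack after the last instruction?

-1

-5   : -5
dup  : -5 -5
-    : 0
dup  : 0 0
-1   : 0 0 -1
*    : 0 0
+    : 0
-9   : 0 -9
2    : 0 -9 2
over : 0 -9 2 -9
-    : 0 -9 11
swap : 0 11 -9
/    : 0 -1
+    : -1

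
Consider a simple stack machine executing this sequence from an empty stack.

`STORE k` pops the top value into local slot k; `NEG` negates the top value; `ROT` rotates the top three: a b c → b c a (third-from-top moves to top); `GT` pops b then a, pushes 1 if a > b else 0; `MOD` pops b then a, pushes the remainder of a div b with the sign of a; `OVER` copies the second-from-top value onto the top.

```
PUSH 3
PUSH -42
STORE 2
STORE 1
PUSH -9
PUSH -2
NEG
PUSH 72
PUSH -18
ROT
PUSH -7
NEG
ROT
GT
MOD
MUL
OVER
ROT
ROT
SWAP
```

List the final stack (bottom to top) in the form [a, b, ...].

[-9, 0, -9]

PUSH 3    [3]
PUSH -42  [3, -42]
STORE 2   [3]
STORE 1   []
PUSH -9   [-9]
PUSH -2   [-9, -2]
NEG       [-9, 2]
PUSH 72   [-9, 2, 72]
PUSH -18  [-9, 2, 72, -18]
ROT       [-9, 72, -18, 2]
PUSH -7   [-9, 72, -18, 2, -7]
NEG       [-9, 72, -18, 2, 7]
ROT       [-9, 72, 2, 7, -18]
GT        [-9, 72, 2, 1]
MOD       [-9, 72, 0]
MUL       [-9, 0]
OVER      [-9, 0, -9]
ROT       [0, -9, -9]
ROT       [-9, -9, 0]
SWAP      [-9, 0, -9]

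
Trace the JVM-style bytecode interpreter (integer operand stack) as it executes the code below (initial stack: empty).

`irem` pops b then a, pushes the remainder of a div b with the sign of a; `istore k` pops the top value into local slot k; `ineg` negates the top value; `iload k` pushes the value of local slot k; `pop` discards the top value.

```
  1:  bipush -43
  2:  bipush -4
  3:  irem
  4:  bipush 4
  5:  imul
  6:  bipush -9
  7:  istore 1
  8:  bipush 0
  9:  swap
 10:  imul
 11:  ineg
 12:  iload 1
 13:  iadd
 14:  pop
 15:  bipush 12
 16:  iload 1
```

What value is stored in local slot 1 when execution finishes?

-9

bipush -43 -> [-43]
bipush -4  -> [-43, -4]
irem       -> [-3]
bipush 4   -> [-3, 4]
imul       -> [-12]
bipush -9  -> [-12, -9]
istore 1   -> [-12]
bipush 0   -> [-12, 0]
swap       -> [0, -12]
imul       -> [0]
ineg       -> [0]
iload 1    -> [0, -9]
iadd       -> [-9]
pop        -> []
bipush 12  -> [12]
iload 1    -> [12, -9]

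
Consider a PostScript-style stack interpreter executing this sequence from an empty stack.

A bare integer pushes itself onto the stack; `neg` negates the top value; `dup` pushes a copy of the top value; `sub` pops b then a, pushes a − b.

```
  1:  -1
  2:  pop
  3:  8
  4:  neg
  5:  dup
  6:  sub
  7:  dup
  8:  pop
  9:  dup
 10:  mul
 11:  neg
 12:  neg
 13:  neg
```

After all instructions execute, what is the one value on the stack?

0

-1  : [-1]
pop : []
8   : [8]
neg : [-8]
dup : [-8, -8]
sub : [0]
dup : [0, 0]
pop : [0]
dup : [0, 0]
mul : [0]
neg : [0]
neg : [0]
neg : [0]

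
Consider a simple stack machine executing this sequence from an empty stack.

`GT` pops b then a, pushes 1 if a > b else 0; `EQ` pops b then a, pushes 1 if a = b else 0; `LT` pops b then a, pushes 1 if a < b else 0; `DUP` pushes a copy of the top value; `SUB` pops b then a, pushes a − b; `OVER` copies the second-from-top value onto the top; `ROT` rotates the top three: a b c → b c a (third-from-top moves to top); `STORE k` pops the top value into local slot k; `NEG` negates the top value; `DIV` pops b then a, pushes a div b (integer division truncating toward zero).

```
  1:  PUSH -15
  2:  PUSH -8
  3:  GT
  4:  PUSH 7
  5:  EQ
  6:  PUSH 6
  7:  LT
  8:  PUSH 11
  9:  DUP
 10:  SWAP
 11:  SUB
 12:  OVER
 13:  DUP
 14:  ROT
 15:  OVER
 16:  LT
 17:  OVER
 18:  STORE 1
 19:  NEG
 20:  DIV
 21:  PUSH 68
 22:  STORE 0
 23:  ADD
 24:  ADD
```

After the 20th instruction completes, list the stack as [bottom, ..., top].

[1, 1, -1]

PUSH -15 → [-15]
PUSH -8  → [-15, -8]
GT       → [0]
PUSH 7   → [0, 7]
EQ       → [0]
PUSH 6   → [0, 6]
LT       → [1]
PUSH 11  → [1, 11]
DUP      → [1, 11, 11]
SWAP     → [1, 11, 11]
SUB      → [1, 0]
OVER     → [1, 0, 1]
DUP      → [1, 0, 1, 1]
ROT      → [1, 1, 1, 0]
OVER     → [1, 1, 1, 0, 1]
LT       → [1, 1, 1, 1]
OVER     → [1, 1, 1, 1, 1]
STORE 1  → [1, 1, 1, 1]
NEG      → [1, 1, 1, -1]
DIV      → [1, 1, -1]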